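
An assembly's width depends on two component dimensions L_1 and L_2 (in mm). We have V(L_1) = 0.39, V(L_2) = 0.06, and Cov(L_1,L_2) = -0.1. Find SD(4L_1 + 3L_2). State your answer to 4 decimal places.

2.0928

V(4L_1 + 3L_2) = (4)²·V(L_1) + (3)²·V(L_2) + 2·(4)·(3)·Cov(L_1,L_2)
= 16·0.39 + 9·0.06 + 24·-0.1 = 4.38
SD(4L_1 + 3L_2) = √4.38 ≈ 2.0928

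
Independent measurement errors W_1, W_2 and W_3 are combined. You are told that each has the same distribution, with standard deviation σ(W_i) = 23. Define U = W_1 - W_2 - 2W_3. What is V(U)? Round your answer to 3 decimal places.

V(W_i) = (23)² = 529
By independence, V(U) = (1)²V(W_1) + (-1)²V(W_2) + (-2)²V(W_3)
= (1)²·529 + (-1)²·529 + (-2)²·529 = 3174

3174.000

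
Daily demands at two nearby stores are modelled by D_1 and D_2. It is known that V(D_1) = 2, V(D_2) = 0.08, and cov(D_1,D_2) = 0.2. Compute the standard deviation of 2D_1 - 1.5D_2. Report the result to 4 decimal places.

2.6420

V(2D_1 - 1.5D_2) = (2)²·V(D_1) + (-1.5)²·V(D_2) + 2·(2)·(-1.5)·cov(D_1,D_2)
= 4·2 + 2.25·0.08 + -6·0.2 = 6.98
SD(2D_1 - 1.5D_2) = √6.98 ≈ 2.6420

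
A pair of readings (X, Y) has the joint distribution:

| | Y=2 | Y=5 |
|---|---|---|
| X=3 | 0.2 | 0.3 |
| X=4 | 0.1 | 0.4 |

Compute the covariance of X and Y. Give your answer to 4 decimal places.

0.1500

E[X] = 3.5,  E[Y] = 4.1
E[XY] = 14.5
Cov(X,Y) = E[XY] − E[X]E[Y] = 14.5 − (3.5)(4.1) = 0.15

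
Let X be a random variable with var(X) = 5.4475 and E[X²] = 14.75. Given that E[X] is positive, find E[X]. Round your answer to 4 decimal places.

3.0500

(E[X])² = E[X²] − var(X) = 14.75 − 5.4475 = 9.3025
E[X] = √9.3025 = 3.05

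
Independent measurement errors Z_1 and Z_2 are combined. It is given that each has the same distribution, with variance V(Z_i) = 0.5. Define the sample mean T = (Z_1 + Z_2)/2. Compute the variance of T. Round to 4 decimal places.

0.2500

By independence, V(T) = (0.5)²V(Z_1) + (0.5)²V(Z_2)
= (0.5)²·0.5 + (0.5)²·0.5 = 0.25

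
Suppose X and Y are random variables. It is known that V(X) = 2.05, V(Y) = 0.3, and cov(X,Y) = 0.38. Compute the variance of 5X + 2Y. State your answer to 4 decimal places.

60.0500

V(5X + 2Y) = (5)²·V(X) + (2)²·V(Y) + 2·(5)·(2)·cov(X,Y)
= 25·2.05 + 4·0.3 + 20·0.38 = 60.05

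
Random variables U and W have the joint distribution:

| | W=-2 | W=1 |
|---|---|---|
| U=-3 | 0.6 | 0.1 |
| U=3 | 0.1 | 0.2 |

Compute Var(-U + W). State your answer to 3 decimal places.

5.490

E[U] = -1.2,  E[W] = -1.1,  E[UW] = 3.3
Var(U) = 9 − (-1.2)² = 7.56;  Var(W) = 3.1 − (-1.1)² = 1.89
cov(U,W) = 3.3 − (-1.2)(-1.1) = 1.98
Var(-U + W) = (-1)²·7.56 + (1)²·1.89 + 2·(-1)·(1)·1.98 = 5.49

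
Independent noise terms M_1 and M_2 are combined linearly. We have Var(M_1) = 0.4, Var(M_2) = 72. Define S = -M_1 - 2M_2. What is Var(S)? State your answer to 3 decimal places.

By independence, Var(S) = (-1)²Var(M_1) + (-2)²Var(M_2)
= (-1)²·0.4 + (-2)²·72 = 288.4

288.400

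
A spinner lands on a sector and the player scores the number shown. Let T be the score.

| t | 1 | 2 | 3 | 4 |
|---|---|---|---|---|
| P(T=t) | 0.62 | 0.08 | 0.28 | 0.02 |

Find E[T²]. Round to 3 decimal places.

E[T²] = (1)²(0.62) + (2)²(0.08) + (3)²(0.28) + (4)²(0.02) = 3.78

3.780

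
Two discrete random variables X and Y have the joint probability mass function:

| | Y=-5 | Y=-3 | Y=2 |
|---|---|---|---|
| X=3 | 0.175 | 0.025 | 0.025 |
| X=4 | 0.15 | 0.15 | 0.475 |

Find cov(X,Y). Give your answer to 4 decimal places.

E[X] = 3.775,  E[Y] = -1.15
E[XY] = -3.7
cov(X,Y) = E[XY] − E[X]E[Y] = -3.7 − (3.775)(-1.15) = 0.64125

0.6413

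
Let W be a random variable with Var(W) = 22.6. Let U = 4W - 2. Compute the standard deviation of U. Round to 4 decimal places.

Var(4W - 2) = (4)²·22.6 = 361.6
SD(U) = √361.6 ≈ 19.0158

19.0158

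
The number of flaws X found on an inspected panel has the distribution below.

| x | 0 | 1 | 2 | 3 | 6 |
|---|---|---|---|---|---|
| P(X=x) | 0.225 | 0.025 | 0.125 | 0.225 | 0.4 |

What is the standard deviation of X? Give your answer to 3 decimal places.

2.393

E[X] = (0)(0.225) + (1)(0.025) + (2)(0.125) + (3)(0.225) + (6)(0.4) = 3.35
E[X²] = (0)²(0.225) + (1)²(0.025) + (2)²(0.125) + (3)²(0.225) + (6)²(0.4) = 16.95
V(X) = E[X²] − (E[X])² = 16.95 − (3.35)² = 5.7275
SD(X) = √5.7275 ≈ 2.393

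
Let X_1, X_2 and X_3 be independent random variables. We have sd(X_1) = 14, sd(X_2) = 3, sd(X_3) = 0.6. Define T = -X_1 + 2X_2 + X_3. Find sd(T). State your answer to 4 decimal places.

Var(X_1) = 196, Var(X_2) = 9, Var(X_3) = 0.36
By independence, Var(T) = (-1)²Var(X_1) + (2)²Var(X_2) + (1)²Var(X_3)
= (-1)²·196 + (2)²·9 + (1)²·0.36 = 232.36
sd(T) = √232.36 ≈ 15.2434

15.2434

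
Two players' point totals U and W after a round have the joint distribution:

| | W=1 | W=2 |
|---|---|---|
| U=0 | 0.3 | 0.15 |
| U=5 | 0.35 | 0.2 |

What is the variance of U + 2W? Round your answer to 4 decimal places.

7.2475

E[U] = 2.75,  E[W] = 1.35,  E[UW] = 3.75
V(U) = 13.75 − (2.75)² = 6.1875;  V(W) = 2.05 − (1.35)² = 0.2275
Cov(U,W) = 3.75 − (2.75)(1.35) = 0.0375
V(U + 2W) = (1)²·6.1875 + (2)²·0.2275 + 2·(1)·(2)·0.0375 = 7.2475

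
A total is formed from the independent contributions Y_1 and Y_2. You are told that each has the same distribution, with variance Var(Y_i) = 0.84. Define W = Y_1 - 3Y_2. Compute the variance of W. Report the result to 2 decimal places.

By independence, Var(W) = (1)²Var(Y_1) + (-3)²Var(Y_2)
= (1)²·0.84 + (-3)²·0.84 = 8.4

8.40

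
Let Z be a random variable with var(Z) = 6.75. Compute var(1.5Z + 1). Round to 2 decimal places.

var(1.5Z + 1) = (1.5)²·var(Z) = 2.25·6.75 = 15.1875

15.19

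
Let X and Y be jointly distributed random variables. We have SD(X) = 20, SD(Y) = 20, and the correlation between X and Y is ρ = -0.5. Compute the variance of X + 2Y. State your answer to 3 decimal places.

1200.000

Var(X) = (20)² = 400;  Var(Y) = (20)² = 400
Cov(X,Y) = ρ·SD(X)·SD(Y) = -0.5·20·20 = -200
Var(X + 2Y) = (1)²·Var(X) + (2)²·Var(Y) + 2·(1)·(2)·Cov(X,Y)
= 1·400 + 4·400 + 4·-200 = 1200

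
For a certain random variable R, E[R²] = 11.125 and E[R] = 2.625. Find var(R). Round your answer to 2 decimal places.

var(R) = 11.125 − (2.625)² = 4.234375

4.23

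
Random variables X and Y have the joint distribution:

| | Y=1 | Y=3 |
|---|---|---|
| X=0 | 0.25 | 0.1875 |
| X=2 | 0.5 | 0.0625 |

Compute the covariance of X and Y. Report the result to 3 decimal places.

-0.313

E[X] = 1.125,  E[Y] = 1.5
E[XY] = 1.375
cov(X,Y) = E[XY] − E[X]E[Y] = 1.375 − (1.125)(1.5) = -0.3125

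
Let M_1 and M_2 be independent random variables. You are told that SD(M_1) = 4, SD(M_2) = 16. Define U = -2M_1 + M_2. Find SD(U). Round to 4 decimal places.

var(M_1) = 16, var(M_2) = 256
By independence, var(U) = (-2)²var(M_1) + (1)²var(M_2)
= (-2)²·16 + (1)²·256 = 320
SD(U) = √320 ≈ 17.8885

17.8885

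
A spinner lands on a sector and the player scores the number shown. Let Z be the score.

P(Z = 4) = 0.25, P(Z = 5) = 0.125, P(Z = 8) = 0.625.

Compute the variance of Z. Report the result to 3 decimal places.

3.234

E[Z] = (4)(0.25) + (5)(0.125) + (8)(0.625) = 6.625
E[Z²] = (4)²(0.25) + (5)²(0.125) + (8)²(0.625) = 47.125
V(Z) = E[Z²] − (E[Z])² = 47.125 − (6.625)² = 3.234375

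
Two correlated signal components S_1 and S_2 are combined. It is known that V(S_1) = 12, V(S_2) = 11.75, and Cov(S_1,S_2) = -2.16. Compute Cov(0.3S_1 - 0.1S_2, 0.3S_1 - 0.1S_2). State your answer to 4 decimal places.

Cov(0.3S_1 - 0.1S_2, 0.3S_1 - 0.1S_2) = (0.3)(0.3)V(S_1) + (-0.1)(-0.1)V(S_2) + [(0.3)(-0.1) + (-0.1)(0.3)]Cov(S_1,S_2)
= 0.09·12 + 0.01·11.75 + -0.06·-2.16 = 1.3271

1.3271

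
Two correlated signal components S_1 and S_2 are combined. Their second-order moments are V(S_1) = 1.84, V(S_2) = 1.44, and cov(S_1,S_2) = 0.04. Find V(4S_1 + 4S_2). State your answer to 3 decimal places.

53.760

V(4S_1 + 4S_2) = (4)²·V(S_1) + (4)²·V(S_2) + 2·(4)·(4)·cov(S_1,S_2)
= 16·1.84 + 16·1.44 + 32·0.04 = 53.76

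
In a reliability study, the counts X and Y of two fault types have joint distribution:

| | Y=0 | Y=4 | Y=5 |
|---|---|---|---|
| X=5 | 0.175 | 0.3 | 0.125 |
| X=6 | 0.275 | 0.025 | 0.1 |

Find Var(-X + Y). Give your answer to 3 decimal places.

5.924

E[X] = 5.4,  E[Y] = 2.425,  E[XY] = 12.725
Var(X) = 29.4 − (5.4)² = 0.24;  Var(Y) = 10.825 − (2.425)² = 4.944375
cov(X,Y) = 12.725 − (5.4)(2.425) = -0.37
Var(-X + Y) = (-1)²·0.24 + (1)²·4.944375 + 2·(-1)·(1)·-0.37 = 5.924375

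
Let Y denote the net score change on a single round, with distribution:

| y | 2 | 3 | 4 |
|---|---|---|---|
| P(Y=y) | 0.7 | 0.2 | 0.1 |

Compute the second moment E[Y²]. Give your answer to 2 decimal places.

6.20

E[Y²] = (2)²(0.7) + (3)²(0.2) + (4)²(0.1) = 6.2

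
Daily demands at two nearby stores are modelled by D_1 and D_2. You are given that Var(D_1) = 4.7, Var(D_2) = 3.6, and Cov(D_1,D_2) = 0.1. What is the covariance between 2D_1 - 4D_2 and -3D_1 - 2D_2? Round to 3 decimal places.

1.400

Cov(2D_1 - 4D_2, -3D_1 - 2D_2) = (2)(-3)Var(D_1) + (-4)(-2)Var(D_2) + [(2)(-2) + (-4)(-3)]Cov(D_1,D_2)
= -6·4.7 + 8·3.6 + 8·0.1 = 1.4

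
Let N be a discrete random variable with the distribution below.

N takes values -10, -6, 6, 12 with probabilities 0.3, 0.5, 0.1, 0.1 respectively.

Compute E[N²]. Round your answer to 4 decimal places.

E[N²] = (-10)²(0.3) + (-6)²(0.5) + (6)²(0.1) + (12)²(0.1) = 66

66.0000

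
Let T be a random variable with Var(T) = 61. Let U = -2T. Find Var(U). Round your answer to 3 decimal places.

244.000

Var(-2T) = (-2)²·Var(T) = 4·61 = 244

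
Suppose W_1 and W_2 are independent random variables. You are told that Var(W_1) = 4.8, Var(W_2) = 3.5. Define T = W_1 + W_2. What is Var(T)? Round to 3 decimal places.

8.300

By independence, Var(T) = (1)²Var(W_1) + (1)²Var(W_2)
= (1)²·4.8 + (1)²·3.5 = 8.3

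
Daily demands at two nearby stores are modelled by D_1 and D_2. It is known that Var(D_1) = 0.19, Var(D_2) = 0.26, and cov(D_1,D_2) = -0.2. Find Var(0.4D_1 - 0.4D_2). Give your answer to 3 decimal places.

Var(0.4D_1 - 0.4D_2) = (0.4)²·Var(D_1) + (-0.4)²·Var(D_2) + 2·(0.4)·(-0.4)·cov(D_1,D_2)
= 0.16·0.19 + 0.16·0.26 + -0.32·-0.2 = 0.136

0.136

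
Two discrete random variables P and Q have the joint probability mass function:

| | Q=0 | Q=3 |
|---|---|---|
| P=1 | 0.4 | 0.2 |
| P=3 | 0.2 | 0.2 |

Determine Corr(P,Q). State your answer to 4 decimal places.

E[P] = 1.8,  E[Q] = 1.2
E[PQ] = 2.4
Cov(P,Q) = E[PQ] − E[P]E[Q] = 2.4 − (1.8)(1.2) = 0.24
var(P) = 0.96,  var(Q) = 2.16
ρ = 0.24 / √(0.96·2.16) ≈ 0.1667

0.1667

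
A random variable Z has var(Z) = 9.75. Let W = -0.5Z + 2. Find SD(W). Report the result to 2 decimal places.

var(-0.5Z + 2) = (-0.5)²·9.75 = 2.4375
SD(W) = √2.4375 ≈ 1.56

1.56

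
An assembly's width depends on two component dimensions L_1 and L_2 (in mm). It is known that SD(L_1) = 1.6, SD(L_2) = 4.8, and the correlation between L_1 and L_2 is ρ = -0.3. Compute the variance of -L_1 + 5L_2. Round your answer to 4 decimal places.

601.6000

var(L_1) = (1.6)² = 2.56;  var(L_2) = (4.8)² = 23.04
Cov(L_1,L_2) = ρ·SD(L_1)·SD(L_2) = -0.3·1.6·4.8 = -2.304
var(-L_1 + 5L_2) = (-1)²·var(L_1) + (5)²·var(L_2) + 2·(-1)·(5)·Cov(L_1,L_2)
= 1·2.56 + 25·23.04 + -10·-2.304 = 601.6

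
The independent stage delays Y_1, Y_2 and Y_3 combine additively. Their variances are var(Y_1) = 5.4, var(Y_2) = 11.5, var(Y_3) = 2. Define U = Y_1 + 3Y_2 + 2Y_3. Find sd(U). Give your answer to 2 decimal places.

10.81

By independence, var(U) = (1)²var(Y_1) + (3)²var(Y_2) + (2)²var(Y_3)
= (1)²·5.4 + (3)²·11.5 + (2)²·2 = 116.9
sd(U) = √116.9 ≈ 10.81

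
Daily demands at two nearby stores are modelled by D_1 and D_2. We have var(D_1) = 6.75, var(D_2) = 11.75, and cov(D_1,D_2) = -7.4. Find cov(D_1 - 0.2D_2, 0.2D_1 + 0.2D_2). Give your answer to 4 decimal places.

-0.3040

cov(D_1 - 0.2D_2, 0.2D_1 + 0.2D_2) = (1)(0.2)var(D_1) + (-0.2)(0.2)var(D_2) + [(1)(0.2) + (-0.2)(0.2)]cov(D_1,D_2)
= 0.2·6.75 + -0.04·11.75 + 0.16·-7.4 = -0.304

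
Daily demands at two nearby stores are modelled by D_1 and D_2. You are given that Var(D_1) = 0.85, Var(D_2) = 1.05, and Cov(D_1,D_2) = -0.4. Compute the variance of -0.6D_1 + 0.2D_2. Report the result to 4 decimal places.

Var(-0.6D_1 + 0.2D_2) = (-0.6)²·Var(D_1) + (0.2)²·Var(D_2) + 2·(-0.6)·(0.2)·Cov(D_1,D_2)
= 0.36·0.85 + 0.04·1.05 + -0.24·-0.4 = 0.444

0.4440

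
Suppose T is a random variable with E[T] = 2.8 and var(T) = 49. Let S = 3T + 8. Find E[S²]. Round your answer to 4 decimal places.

709.9600

E[3T + 8] = 3·2.8 + 8 = 16.4
var(3T + 8) = (3)²·49 = 441
E[S²] = var(S) + (E[S])² = 441 + (16.4)² = 709.96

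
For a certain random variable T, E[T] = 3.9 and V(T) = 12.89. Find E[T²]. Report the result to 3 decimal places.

28.100

E[T²] = V(T) + (E[T])² = 12.89 + (3.9)² = 28.1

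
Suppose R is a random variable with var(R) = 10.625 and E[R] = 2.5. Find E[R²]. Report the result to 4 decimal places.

E[R²] = var(R) + (E[R])² = 10.625 + (2.5)² = 16.875

16.8750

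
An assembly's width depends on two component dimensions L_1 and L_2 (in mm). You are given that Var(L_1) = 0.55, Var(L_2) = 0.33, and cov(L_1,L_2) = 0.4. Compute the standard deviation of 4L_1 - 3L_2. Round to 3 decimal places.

Var(4L_1 - 3L_2) = (4)²·Var(L_1) + (-3)²·Var(L_2) + 2·(4)·(-3)·cov(L_1,L_2)
= 16·0.55 + 9·0.33 + -24·0.4 = 2.17
SD(4L_1 - 3L_2) = √2.17 ≈ 1.473

1.473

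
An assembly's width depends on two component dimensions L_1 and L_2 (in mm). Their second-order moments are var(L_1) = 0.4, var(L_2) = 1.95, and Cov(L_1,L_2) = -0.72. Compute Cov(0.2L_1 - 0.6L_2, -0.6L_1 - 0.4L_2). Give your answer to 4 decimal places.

0.2184

Cov(0.2L_1 - 0.6L_2, -0.6L_1 - 0.4L_2) = (0.2)(-0.6)var(L_1) + (-0.6)(-0.4)var(L_2) + [(0.2)(-0.4) + (-0.6)(-0.6)]Cov(L_1,L_2)
= -0.12·0.4 + 0.24·1.95 + 0.28·-0.72 = 0.2184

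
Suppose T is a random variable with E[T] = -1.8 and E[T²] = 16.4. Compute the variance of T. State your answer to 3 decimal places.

13.160

V(T) = 16.4 − (-1.8)² = 13.16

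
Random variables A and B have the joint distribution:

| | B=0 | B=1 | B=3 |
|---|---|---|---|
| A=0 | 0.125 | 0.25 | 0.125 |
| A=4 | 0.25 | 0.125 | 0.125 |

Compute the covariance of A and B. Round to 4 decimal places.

-0.2500

E[A] = 2,  E[B] = 1.125
E[AB] = 2
Cov(A,B) = E[AB] − E[A]E[B] = 2 − (2)(1.125) = -0.25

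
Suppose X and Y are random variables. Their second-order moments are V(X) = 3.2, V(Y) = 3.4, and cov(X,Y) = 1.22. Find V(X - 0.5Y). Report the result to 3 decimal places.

V(X - 0.5Y) = (1)²·V(X) + (-0.5)²·V(Y) + 2·(1)·(-0.5)·cov(X,Y)
= 1·3.2 + 0.25·3.4 + -1·1.22 = 2.83

2.830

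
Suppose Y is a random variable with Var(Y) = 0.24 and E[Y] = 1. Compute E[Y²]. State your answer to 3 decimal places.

1.240

E[Y²] = Var(Y) + (E[Y])² = 0.24 + (1)² = 1.24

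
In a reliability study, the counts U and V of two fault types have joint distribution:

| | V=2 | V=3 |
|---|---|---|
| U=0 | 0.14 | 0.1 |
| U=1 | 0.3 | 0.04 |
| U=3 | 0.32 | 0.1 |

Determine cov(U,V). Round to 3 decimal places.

-0.044

E[U] = 1.6,  E[V] = 2.24
E[UV] = 3.54
cov(U,V) = E[UV] − E[U]E[V] = 3.54 − (1.6)(2.24) = -0.044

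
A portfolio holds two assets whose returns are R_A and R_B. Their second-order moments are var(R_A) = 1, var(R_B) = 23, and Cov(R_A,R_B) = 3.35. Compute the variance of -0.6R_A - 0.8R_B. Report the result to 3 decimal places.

18.296

var(-0.6R_A - 0.8R_B) = (-0.6)²·var(R_A) + (-0.8)²·var(R_B) + 2·(-0.6)·(-0.8)·Cov(R_A,R_B)
= 0.36·1 + 0.64·23 + 0.96·3.35 = 18.296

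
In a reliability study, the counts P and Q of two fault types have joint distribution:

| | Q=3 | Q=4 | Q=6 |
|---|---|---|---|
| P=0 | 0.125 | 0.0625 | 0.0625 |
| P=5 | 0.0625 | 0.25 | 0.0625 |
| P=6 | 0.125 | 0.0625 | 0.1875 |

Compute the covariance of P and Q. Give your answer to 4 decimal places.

0.5234

E[P] = 4.125,  E[Q] = 4.3125
E[PQ] = 18.3125
cov(P,Q) = E[PQ] − E[P]E[Q] = 18.3125 − (4.125)(4.3125) = 0.5234375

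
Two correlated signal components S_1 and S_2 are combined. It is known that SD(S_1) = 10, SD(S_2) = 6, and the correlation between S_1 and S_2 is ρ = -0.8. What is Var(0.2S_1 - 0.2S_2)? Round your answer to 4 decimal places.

9.2800

Var(S_1) = (10)² = 100;  Var(S_2) = (6)² = 36
Cov(S_1,S_2) = ρ·SD(S_1)·SD(S_2) = -0.8·10·6 = -48
Var(0.2S_1 - 0.2S_2) = (0.2)²·Var(S_1) + (-0.2)²·Var(S_2) + 2·(0.2)·(-0.2)·Cov(S_1,S_2)
= 0.04·100 + 0.04·36 + -0.08·-48 = 9.28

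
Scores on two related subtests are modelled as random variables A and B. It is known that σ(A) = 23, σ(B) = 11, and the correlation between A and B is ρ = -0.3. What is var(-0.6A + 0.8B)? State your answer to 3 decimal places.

340.744

var(A) = (23)² = 529;  var(B) = (11)² = 121
Cov(A,B) = ρ·σ(A)·σ(B) = -0.3·23·11 = -75.9
var(-0.6A + 0.8B) = (-0.6)²·var(A) + (0.8)²·var(B) + 2·(-0.6)·(0.8)·Cov(A,B)
= 0.36·529 + 0.64·121 + -0.96·-75.9 = 340.744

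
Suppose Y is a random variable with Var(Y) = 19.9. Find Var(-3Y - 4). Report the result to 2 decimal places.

179.10

Var(-3Y - 4) = (-3)²·Var(Y) = 9·19.9 = 179.1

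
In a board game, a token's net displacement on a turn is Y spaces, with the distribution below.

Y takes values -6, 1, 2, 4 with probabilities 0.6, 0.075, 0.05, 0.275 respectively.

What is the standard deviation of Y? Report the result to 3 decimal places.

E[Y] = (-6)(0.6) + (1)(0.075) + (2)(0.05) + (4)(0.275) = -2.325
E[Y²] = (-6)²(0.6) + (1)²(0.075) + (2)²(0.05) + (4)²(0.275) = 26.275
Var(Y) = E[Y²] − (E[Y])² = 26.275 − (-2.325)² = 20.869375
SD(Y) = √20.869375 ≈ 4.568

4.568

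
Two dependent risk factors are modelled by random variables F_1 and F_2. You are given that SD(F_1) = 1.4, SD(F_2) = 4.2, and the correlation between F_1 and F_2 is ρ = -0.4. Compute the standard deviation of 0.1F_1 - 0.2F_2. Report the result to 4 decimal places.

Var(F_1) = (1.4)² = 1.96;  Var(F_2) = (4.2)² = 17.64
Cov(F_1,F_2) = ρ·SD(F_1)·SD(F_2) = -0.4·1.4·4.2 = -2.352
Var(0.1F_1 - 0.2F_2) = (0.1)²·Var(F_1) + (-0.2)²·Var(F_2) + 2·(0.1)·(-0.2)·Cov(F_1,F_2)
= 0.01·1.96 + 0.04·17.64 + -0.04·-2.352 = 0.81928
SD(0.1F_1 - 0.2F_2) = √0.81928 ≈ 0.9051

0.9051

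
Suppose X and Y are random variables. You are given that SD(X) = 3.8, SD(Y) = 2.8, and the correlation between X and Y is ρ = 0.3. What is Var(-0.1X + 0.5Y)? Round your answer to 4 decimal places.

1.7852

Var(X) = (3.8)² = 14.44;  Var(Y) = (2.8)² = 7.84
Cov(X,Y) = ρ·SD(X)·SD(Y) = 0.3·3.8·2.8 = 3.192
Var(-0.1X + 0.5Y) = (-0.1)²·Var(X) + (0.5)²·Var(Y) + 2·(-0.1)·(0.5)·Cov(X,Y)
= 0.01·14.44 + 0.25·7.84 + -0.1·3.192 = 1.7852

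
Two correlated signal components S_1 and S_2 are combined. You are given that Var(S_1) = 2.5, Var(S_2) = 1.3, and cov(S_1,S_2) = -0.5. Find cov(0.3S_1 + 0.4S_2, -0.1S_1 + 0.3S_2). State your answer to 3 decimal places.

0.056

cov(0.3S_1 + 0.4S_2, -0.1S_1 + 0.3S_2) = (0.3)(-0.1)Var(S_1) + (0.4)(0.3)Var(S_2) + [(0.3)(0.3) + (0.4)(-0.1)]cov(S_1,S_2)
= -0.03·2.5 + 0.12·1.3 + 0.05·-0.5 = 0.056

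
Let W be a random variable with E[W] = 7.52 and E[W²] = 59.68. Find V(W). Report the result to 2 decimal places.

3.13

V(W) = 59.68 − (7.52)² = 3.1296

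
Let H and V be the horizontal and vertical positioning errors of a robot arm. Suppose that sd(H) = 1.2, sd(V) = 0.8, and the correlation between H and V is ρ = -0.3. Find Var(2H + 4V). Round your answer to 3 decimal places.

11.392

Var(H) = (1.2)² = 1.44;  Var(V) = (0.8)² = 0.64
Cov(H,V) = ρ·sd(H)·sd(V) = -0.3·1.2·0.8 = -0.288
Var(2H + 4V) = (2)²·Var(H) + (4)²·Var(V) + 2·(2)·(4)·Cov(H,V)
= 4·1.44 + 16·0.64 + 16·-0.288 = 11.392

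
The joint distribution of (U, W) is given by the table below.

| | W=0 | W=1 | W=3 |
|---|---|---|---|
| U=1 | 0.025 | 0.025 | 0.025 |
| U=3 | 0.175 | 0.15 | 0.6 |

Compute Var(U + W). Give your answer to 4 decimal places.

E[U] = 2.85,  E[W] = 2.05,  E[UW] = 5.95
Var(U) = 8.4 − (2.85)² = 0.2775;  Var(W) = 5.8 − (2.05)² = 1.5975
Cov(U,W) = 5.95 − (2.85)(2.05) = 0.1075
Var(U + W) = (1)²·0.2775 + (1)²·1.5975 + 2·(1)·(1)·0.1075 = 2.09

2.0900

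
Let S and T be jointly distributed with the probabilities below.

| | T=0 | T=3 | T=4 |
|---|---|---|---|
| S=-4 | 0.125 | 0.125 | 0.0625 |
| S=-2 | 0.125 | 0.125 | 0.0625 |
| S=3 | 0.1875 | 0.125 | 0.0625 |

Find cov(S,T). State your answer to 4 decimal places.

-0.4688

E[S] = -0.75,  E[T] = 1.875
E[ST] = -1.875
cov(S,T) = E[ST] − E[S]E[T] = -1.875 − (-0.75)(1.875) = -0.46875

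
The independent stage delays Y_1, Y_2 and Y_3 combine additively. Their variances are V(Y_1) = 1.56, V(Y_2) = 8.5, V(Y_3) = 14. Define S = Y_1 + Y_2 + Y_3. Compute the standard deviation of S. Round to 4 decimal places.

4.9051

By independence, V(S) = (1)²V(Y_1) + (1)²V(Y_2) + (1)²V(Y_3)
= (1)²·1.56 + (1)²·8.5 + (1)²·14 = 24.06
SD(S) = √24.06 ≈ 4.9051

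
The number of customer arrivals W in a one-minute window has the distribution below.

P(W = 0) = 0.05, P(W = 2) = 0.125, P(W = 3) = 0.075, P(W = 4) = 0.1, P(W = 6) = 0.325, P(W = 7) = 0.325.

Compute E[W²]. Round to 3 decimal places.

30.400

E[W²] = (0)²(0.05) + (2)²(0.125) + (3)²(0.075) + (4)²(0.1) + (6)²(0.325) + (7)²(0.325) = 30.4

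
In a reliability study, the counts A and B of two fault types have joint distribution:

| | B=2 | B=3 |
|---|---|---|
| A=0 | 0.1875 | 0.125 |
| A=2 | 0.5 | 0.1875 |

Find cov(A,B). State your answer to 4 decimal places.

E[A] = 1.375,  E[B] = 2.3125
E[AB] = 3.125
cov(A,B) = E[AB] − E[A]E[B] = 3.125 − (1.375)(2.3125) = -0.0546875

-0.0547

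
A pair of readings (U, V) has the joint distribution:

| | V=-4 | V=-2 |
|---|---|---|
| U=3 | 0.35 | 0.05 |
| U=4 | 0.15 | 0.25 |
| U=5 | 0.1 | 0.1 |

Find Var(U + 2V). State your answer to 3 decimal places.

5.440

E[U] = 3.8,  E[V] = -3.2,  E[UV] = -11.9
Var(U) = 15 − (3.8)² = 0.56;  Var(V) = 11.2 − (-3.2)² = 0.96
cov(U,V) = -11.9 − (3.8)(-3.2) = 0.26
Var(U + 2V) = (1)²·0.56 + (2)²·0.96 + 2·(1)·(2)·0.26 = 5.44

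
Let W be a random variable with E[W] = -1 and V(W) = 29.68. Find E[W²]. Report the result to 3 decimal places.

30.680

E[W²] = V(W) + (E[W])² = 29.68 + (-1)² = 30.68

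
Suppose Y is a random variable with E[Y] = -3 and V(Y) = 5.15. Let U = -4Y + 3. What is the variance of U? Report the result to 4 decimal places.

82.4000

V(-4Y + 3) = (-4)²·V(Y) = 16·5.15 = 82.4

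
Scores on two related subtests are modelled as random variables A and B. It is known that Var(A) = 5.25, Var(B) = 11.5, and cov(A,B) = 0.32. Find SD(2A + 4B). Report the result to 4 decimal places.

Var(2A + 4B) = (2)²·Var(A) + (4)²·Var(B) + 2·(2)·(4)·cov(A,B)
= 4·5.25 + 16·11.5 + 16·0.32 = 210.12
SD(2A + 4B) = √210.12 ≈ 14.4955

14.4955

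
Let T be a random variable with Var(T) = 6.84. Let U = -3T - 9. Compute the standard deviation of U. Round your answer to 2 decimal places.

7.85

Var(-3T - 9) = (-3)²·6.84 = 61.56
σ(U) = √61.56 ≈ 7.85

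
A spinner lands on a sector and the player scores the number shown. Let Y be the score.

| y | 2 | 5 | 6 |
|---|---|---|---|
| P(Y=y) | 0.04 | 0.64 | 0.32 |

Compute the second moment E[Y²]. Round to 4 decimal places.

E[Y²] = (2)²(0.04) + (5)²(0.64) + (6)²(0.32) = 27.68

27.6800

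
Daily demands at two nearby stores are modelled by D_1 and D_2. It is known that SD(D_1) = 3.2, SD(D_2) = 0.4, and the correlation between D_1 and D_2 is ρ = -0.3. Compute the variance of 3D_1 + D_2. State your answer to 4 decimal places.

90.0160

V(D_1) = (3.2)² = 10.24;  V(D_2) = (0.4)² = 0.16
Cov(D_1,D_2) = ρ·SD(D_1)·SD(D_2) = -0.3·3.2·0.4 = -0.384
V(3D_1 + D_2) = (3)²·V(D_1) + (1)²·V(D_2) + 2·(3)·(1)·Cov(D_1,D_2)
= 9·10.24 + 1·0.16 + 6·-0.384 = 90.016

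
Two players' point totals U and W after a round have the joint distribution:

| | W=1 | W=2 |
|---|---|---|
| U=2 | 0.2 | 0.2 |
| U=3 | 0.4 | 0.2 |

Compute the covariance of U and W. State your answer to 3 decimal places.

E[U] = 2.6,  E[W] = 1.4
E[UW] = 3.6
cov(U,W) = E[UW] − E[U]E[W] = 3.6 − (2.6)(1.4) = -0.04

-0.040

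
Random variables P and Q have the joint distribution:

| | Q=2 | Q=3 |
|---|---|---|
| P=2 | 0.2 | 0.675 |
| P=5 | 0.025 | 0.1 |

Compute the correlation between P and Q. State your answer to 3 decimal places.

0.023

E[P] = 2.375,  E[Q] = 2.775
E[PQ] = 6.6
Cov(P,Q) = E[PQ] − E[P]E[Q] = 6.6 − (2.375)(2.775) = 0.009375
V(P) = 0.984375,  V(Q) = 0.174375
ρ = 0.009375 / √(0.984375·0.174375) ≈ 0.023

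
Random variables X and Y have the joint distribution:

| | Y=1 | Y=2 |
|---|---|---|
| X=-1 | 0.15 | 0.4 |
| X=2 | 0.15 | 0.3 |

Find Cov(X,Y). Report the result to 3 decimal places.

-0.045

E[X] = 0.35,  E[Y] = 1.7
E[XY] = 0.55
Cov(X,Y) = E[XY] − E[X]E[Y] = 0.55 − (0.35)(1.7) = -0.045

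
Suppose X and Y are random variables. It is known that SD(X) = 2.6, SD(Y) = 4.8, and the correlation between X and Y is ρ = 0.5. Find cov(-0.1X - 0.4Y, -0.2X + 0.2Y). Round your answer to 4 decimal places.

-1.3336

var(X) = (2.6)² = 6.76;  var(Y) = (4.8)² = 23.04
cov(X,Y) = ρ·SD(X)·SD(Y) = 0.5·2.6·4.8 = 6.24
cov(-0.1X - 0.4Y, -0.2X + 0.2Y) = (-0.1)(-0.2)var(X) + (-0.4)(0.2)var(Y) + [(-0.1)(0.2) + (-0.4)(-0.2)]cov(X,Y)
= 0.02·6.76 + -0.08·23.04 + 0.06·6.24 = -1.3336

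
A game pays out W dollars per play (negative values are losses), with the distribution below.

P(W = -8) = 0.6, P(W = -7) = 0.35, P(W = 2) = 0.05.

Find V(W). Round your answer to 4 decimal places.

E[W] = (-8)(0.6) + (-7)(0.35) + (2)(0.05) = -7.15
E[W²] = (-8)²(0.6) + (-7)²(0.35) + (2)²(0.05) = 55.75
V(W) = E[W²] − (E[W])² = 55.75 − (-7.15)² = 4.6275

4.6275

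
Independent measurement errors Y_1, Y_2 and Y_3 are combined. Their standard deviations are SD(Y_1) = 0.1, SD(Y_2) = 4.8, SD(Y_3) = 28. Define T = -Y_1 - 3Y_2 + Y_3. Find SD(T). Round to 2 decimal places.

31.49

V(Y_1) = 0.01, V(Y_2) = 23.04, V(Y_3) = 784
By independence, V(T) = (-1)²V(Y_1) + (-3)²V(Y_2) + (1)²V(Y_3)
= (-1)²·0.01 + (-3)²·23.04 + (1)²·784 = 991.37
SD(T) = √991.37 ≈ 31.49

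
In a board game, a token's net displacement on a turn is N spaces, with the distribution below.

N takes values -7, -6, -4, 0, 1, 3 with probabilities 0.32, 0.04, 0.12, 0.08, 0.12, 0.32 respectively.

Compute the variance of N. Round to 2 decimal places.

E[N] = (-7)(0.32) + (-6)(0.04) + (-4)(0.12) + (0)(0.08) + (1)(0.12) + (3)(0.32) = -1.88
E[N²] = (-7)²(0.32) + (-6)²(0.04) + (-4)²(0.12) + (0)²(0.08) + (1)²(0.12) + (3)²(0.32) = 22.04
V(N) = E[N²] − (E[N])² = 22.04 − (-1.88)² = 18.5056

18.51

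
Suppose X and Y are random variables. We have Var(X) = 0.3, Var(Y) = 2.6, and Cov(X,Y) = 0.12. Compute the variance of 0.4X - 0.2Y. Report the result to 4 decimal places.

Var(0.4X - 0.2Y) = (0.4)²·Var(X) + (-0.2)²·Var(Y) + 2·(0.4)·(-0.2)·Cov(X,Y)
= 0.16·0.3 + 0.04·2.6 + -0.16·0.12 = 0.1328

0.1328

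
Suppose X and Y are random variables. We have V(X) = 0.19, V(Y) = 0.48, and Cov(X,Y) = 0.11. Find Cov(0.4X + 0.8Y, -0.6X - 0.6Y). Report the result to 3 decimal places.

-0.355

Cov(0.4X + 0.8Y, -0.6X - 0.6Y) = (0.4)(-0.6)V(X) + (0.8)(-0.6)V(Y) + [(0.4)(-0.6) + (0.8)(-0.6)]Cov(X,Y)
= -0.24·0.19 + -0.48·0.48 + -0.72·0.11 = -0.3552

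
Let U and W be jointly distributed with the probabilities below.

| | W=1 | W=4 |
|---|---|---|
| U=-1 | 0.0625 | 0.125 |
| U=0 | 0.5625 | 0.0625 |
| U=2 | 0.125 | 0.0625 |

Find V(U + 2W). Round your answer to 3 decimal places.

E[U] = 0.1875,  E[W] = 1.75,  E[UW] = 0.1875
V(U) = 0.9375 − (0.1875)² = 0.90234375;  V(W) = 4.75 − (1.75)² = 1.6875
cov(U,W) = 0.1875 − (0.1875)(1.75) = -0.140625
V(U + 2W) = (1)²·0.90234375 + (2)²·1.6875 + 2·(1)·(2)·-0.140625 = 7.08984375

7.090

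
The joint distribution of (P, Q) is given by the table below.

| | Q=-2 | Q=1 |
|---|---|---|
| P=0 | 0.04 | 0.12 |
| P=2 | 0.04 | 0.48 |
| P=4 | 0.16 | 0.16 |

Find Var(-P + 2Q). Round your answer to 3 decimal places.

E[P] = 2.32,  E[Q] = 0.28,  E[PQ] = 0.16
Var(P) = 7.2 − (2.32)² = 1.8176;  Var(Q) = 1.72 − (0.28)² = 1.6416
cov(P,Q) = 0.16 − (2.32)(0.28) = -0.4896
Var(-P + 2Q) = (-1)²·1.8176 + (2)²·1.6416 + 2·(-1)·(2)·-0.4896 = 10.3424

10.342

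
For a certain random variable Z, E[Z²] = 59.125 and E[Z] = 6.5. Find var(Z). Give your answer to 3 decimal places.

16.875

var(Z) = 59.125 − (6.5)² = 16.875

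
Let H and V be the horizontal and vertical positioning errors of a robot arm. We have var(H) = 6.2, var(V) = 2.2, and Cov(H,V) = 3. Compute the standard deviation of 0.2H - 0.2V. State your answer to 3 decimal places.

var(0.2H - 0.2V) = (0.2)²·var(H) + (-0.2)²·var(V) + 2·(0.2)·(-0.2)·Cov(H,V)
= 0.04·6.2 + 0.04·2.2 + -0.08·3 = 0.096
σ(0.2H - 0.2V) = √0.096 ≈ 0.310

0.310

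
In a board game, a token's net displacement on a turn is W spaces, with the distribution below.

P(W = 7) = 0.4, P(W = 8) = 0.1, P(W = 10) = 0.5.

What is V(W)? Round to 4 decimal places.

2.0400

E[W] = (7)(0.4) + (8)(0.1) + (10)(0.5) = 8.6
E[W²] = (7)²(0.4) + (8)²(0.1) + (10)²(0.5) = 76
V(W) = E[W²] − (E[W])² = 76 − (8.6)² = 2.04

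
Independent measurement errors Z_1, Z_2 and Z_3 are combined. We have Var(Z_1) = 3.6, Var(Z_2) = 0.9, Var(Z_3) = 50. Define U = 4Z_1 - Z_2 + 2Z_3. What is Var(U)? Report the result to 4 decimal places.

By independence, Var(U) = (4)²Var(Z_1) + (-1)²Var(Z_2) + (2)²Var(Z_3)
= (4)²·3.6 + (-1)²·0.9 + (2)²·50 = 258.5

258.5000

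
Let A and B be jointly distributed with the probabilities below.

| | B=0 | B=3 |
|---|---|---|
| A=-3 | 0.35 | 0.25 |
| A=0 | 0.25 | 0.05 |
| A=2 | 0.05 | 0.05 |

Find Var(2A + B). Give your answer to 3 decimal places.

E[A] = -1.6,  E[B] = 1.05,  E[AB] = -1.95
Var(A) = 5.8 − (-1.6)² = 3.24;  Var(B) = 3.15 − (1.05)² = 2.0475
cov(A,B) = -1.95 − (-1.6)(1.05) = -0.27
Var(2A + B) = (2)²·3.24 + (1)²·2.0475 + 2·(2)·(1)·-0.27 = 13.9275

13.928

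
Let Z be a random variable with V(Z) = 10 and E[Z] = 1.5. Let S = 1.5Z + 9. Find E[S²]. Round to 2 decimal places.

149.06

E[1.5Z + 9] = 1.5·1.5 + 9 = 11.25
V(1.5Z + 9) = (1.5)²·10 = 22.5
E[S²] = V(S) + (E[S])² = 22.5 + (11.25)² = 149.0625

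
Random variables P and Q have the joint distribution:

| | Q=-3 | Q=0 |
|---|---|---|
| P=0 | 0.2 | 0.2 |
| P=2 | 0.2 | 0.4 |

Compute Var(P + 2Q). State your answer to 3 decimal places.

10.560

E[P] = 1.2,  E[Q] = -1.2,  E[PQ] = -1.2
Var(P) = 2.4 − (1.2)² = 0.96;  Var(Q) = 3.6 − (-1.2)² = 2.16
Cov(P,Q) = -1.2 − (1.2)(-1.2) = 0.24
Var(P + 2Q) = (1)²·0.96 + (2)²·2.16 + 2·(1)·(2)·0.24 = 10.56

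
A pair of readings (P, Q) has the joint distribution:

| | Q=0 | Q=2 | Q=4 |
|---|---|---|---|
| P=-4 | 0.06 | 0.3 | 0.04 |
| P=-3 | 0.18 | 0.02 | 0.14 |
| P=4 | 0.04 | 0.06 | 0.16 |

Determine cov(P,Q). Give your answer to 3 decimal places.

1.550

E[P] = -1.58,  E[Q] = 2.12
E[PQ] = -1.8
cov(P,Q) = E[PQ] − E[P]E[Q] = -1.8 − (-1.58)(2.12) = 1.5496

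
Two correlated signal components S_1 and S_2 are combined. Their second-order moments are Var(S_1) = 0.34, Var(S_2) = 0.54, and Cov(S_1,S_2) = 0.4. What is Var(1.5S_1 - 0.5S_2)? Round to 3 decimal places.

Var(1.5S_1 - 0.5S_2) = (1.5)²·Var(S_1) + (-0.5)²·Var(S_2) + 2·(1.5)·(-0.5)·Cov(S_1,S_2)
= 2.25·0.34 + 0.25·0.54 + -1.5·0.4 = 0.3

0.300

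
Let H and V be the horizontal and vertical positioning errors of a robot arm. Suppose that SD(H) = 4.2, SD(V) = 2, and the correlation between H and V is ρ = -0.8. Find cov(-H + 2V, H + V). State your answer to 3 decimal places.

-16.360

Var(H) = (4.2)² = 17.64;  Var(V) = (2)² = 4
cov(H,V) = ρ·SD(H)·SD(V) = -0.8·4.2·2 = -6.72
cov(-H + 2V, H + V) = (-1)(1)Var(H) + (2)(1)Var(V) + [(-1)(1) + (2)(1)]cov(H,V)
= -1·17.64 + 2·4 + 1·-6.72 = -16.36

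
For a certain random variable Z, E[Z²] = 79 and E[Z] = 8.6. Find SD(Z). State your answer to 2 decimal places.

2.24

var(Z) = 79 − (8.6)² = 5.04
SD(Z) = √5.04 ≈ 2.24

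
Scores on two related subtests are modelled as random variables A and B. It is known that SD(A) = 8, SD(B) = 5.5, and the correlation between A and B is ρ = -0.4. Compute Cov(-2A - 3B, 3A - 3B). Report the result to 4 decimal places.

Var(A) = (8)² = 64;  Var(B) = (5.5)² = 30.25
Cov(A,B) = ρ·SD(A)·SD(B) = -0.4·8·5.5 = -17.6
Cov(-2A - 3B, 3A - 3B) = (-2)(3)Var(A) + (-3)(-3)Var(B) + [(-2)(-3) + (-3)(3)]Cov(A,B)
= -6·64 + 9·30.25 + -3·-17.6 = -58.95

-58.9500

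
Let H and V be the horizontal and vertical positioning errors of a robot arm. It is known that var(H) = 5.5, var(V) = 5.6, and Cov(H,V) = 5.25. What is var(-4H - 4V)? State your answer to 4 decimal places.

345.6000

var(-4H - 4V) = (-4)²·var(H) + (-4)²·var(V) + 2·(-4)·(-4)·Cov(H,V)
= 16·5.5 + 16·5.6 + 32·5.25 = 345.6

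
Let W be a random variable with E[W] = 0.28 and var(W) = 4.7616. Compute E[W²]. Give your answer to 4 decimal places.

E[W²] = var(W) + (E[W])² = 4.7616 + (0.28)² = 4.84

4.8400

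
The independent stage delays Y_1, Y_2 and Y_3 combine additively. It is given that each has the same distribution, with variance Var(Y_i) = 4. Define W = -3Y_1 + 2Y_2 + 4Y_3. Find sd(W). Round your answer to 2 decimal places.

By independence, Var(W) = (-3)²Var(Y_1) + (2)²Var(Y_2) + (4)²Var(Y_3)
= (-3)²·4 + (2)²·4 + (4)²·4 = 116
sd(W) = √116 ≈ 10.77

10.77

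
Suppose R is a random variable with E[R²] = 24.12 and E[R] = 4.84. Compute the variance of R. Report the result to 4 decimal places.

0.6944

V(R) = 24.12 − (4.84)² = 0.6944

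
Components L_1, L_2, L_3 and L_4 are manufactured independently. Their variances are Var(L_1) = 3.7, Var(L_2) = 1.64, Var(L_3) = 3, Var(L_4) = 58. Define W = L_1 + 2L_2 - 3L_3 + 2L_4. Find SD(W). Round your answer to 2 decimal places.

16.41

By independence, Var(W) = (1)²Var(L_1) + (2)²Var(L_2) + (-3)²Var(L_3) + (2)²Var(L_4)
= (1)²·3.7 + (2)²·1.64 + (-3)²·3 + (2)²·58 = 269.26
SD(W) = √269.26 ≈ 16.41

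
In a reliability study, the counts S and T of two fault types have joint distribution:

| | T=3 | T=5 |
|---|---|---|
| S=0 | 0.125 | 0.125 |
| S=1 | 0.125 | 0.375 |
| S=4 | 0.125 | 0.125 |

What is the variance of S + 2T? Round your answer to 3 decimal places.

E[S] = 1.5,  E[T] = 4.25,  E[ST] = 6.25
V(S) = 4.5 − (1.5)² = 2.25;  V(T) = 19 − (4.25)² = 0.9375
cov(S,T) = 6.25 − (1.5)(4.25) = -0.125
V(S + 2T) = (1)²·2.25 + (2)²·0.9375 + 2·(1)·(2)·-0.125 = 5.5

5.500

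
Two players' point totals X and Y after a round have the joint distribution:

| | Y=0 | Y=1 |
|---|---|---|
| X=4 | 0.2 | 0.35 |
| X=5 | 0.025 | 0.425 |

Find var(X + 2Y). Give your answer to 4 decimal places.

1.2500

E[X] = 4.45,  E[Y] = 0.775,  E[XY] = 3.525
var(X) = 20.05 − (4.45)² = 0.2475;  var(Y) = 0.775 − (0.775)² = 0.174375
cov(X,Y) = 3.525 − (4.45)(0.775) = 0.07625
var(X + 2Y) = (1)²·0.2475 + (2)²·0.174375 + 2·(1)·(2)·0.07625 = 1.25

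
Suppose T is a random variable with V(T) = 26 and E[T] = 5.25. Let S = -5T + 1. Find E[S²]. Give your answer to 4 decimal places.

1287.5625

E[-5T + 1] = -5·5.25 + 1 = -25.25
V(-5T + 1) = (-5)²·26 = 650
E[S²] = V(S) + (E[S])² = 650 + (-25.25)² = 1287.5625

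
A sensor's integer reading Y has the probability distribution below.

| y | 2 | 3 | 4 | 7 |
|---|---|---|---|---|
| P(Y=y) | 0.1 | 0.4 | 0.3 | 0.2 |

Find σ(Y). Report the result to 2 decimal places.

1.61

E[Y] = (2)(0.1) + (3)(0.4) + (4)(0.3) + (7)(0.2) = 4
E[Y²] = (2)²(0.1) + (3)²(0.4) + (4)²(0.3) + (7)²(0.2) = 18.6
var(Y) = E[Y²] − (E[Y])² = 18.6 − (4)² = 2.6
σ(Y) = √2.6 ≈ 1.61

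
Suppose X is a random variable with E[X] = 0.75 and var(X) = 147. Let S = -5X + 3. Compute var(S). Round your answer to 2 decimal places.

var(-5X + 3) = (-5)²·var(X) = 25·147 = 3675

3675.00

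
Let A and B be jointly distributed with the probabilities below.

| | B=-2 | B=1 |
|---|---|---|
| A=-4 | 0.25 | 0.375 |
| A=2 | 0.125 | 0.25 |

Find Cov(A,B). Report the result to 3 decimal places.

E[A] = -1.75,  E[B] = -0.125
E[AB] = 0.5
Cov(A,B) = E[AB] − E[A]E[B] = 0.5 − (-1.75)(-0.125) = 0.28125

0.281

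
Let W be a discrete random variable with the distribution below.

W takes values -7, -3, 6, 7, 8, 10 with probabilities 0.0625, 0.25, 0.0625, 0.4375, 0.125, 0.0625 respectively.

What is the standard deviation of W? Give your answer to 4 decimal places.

E[W] = (-7)(0.0625) + (-3)(0.25) + (6)(0.0625) + (7)(0.4375) + (8)(0.125) + (10)(0.0625) = 3.875
E[W²] = (-7)²(0.0625) + (-3)²(0.25) + (6)²(0.0625) + (7)²(0.4375) + (8)²(0.125) + (10)²(0.0625) = 43.25
Var(W) = E[W²] − (E[W])² = 43.25 − (3.875)² = 28.234375
SD(W) = √28.234375 ≈ 5.3136

5.3136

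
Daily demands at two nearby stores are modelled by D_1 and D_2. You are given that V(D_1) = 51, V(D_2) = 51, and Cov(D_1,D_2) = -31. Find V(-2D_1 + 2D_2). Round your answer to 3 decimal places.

V(-2D_1 + 2D_2) = (-2)²·V(D_1) + (2)²·V(D_2) + 2·(-2)·(2)·Cov(D_1,D_2)
= 4·51 + 4·51 + -8·-31 = 656

656.000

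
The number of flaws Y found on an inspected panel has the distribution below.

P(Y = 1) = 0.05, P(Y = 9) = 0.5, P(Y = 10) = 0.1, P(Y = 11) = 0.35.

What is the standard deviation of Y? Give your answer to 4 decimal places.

E[Y] = (1)(0.05) + (9)(0.5) + (10)(0.1) + (11)(0.35) = 9.4
E[Y²] = (1)²(0.05) + (9)²(0.5) + (10)²(0.1) + (11)²(0.35) = 92.9
Var(Y) = E[Y²] − (E[Y])² = 92.9 − (9.4)² = 4.54
SD(Y) = √4.54 ≈ 2.1307

2.1307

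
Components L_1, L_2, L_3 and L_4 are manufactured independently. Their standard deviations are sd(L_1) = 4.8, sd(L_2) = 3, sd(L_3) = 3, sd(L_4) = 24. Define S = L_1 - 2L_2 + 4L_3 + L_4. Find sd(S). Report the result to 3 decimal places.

27.911

Var(L_1) = 23.04, Var(L_2) = 9, Var(L_3) = 9, Var(L_4) = 576
By independence, Var(S) = (1)²Var(L_1) + (-2)²Var(L_2) + (4)²Var(L_3) + (1)²Var(L_4)
= (1)²·23.04 + (-2)²·9 + (4)²·9 + (1)²·576 = 779.04
sd(S) = √779.04 ≈ 27.911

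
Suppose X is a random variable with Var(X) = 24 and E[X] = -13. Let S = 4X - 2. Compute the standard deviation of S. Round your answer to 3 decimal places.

19.596

Var(4X - 2) = (4)²·24 = 384
σ(S) = √384 ≈ 19.596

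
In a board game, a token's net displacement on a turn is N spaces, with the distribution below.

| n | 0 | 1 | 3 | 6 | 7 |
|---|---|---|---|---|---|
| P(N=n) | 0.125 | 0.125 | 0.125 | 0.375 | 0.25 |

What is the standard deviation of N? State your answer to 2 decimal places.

E[N] = (0)(0.125) + (1)(0.125) + (3)(0.125) + (6)(0.375) + (7)(0.25) = 4.5
E[N²] = (0)²(0.125) + (1)²(0.125) + (3)²(0.125) + (6)²(0.375) + (7)²(0.25) = 27
V(N) = E[N²] − (E[N])² = 27 − (4.5)² = 6.75
SD(N) = √6.75 ≈ 2.60

2.60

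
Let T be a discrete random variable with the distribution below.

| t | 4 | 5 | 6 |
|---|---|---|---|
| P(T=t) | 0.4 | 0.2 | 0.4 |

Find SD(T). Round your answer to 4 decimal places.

0.8944

E[T] = (4)(0.4) + (5)(0.2) + (6)(0.4) = 5
E[T²] = (4)²(0.4) + (5)²(0.2) + (6)²(0.4) = 25.8
Var(T) = E[T²] − (E[T])² = 25.8 − (5)² = 0.8
SD(T) = √0.8 ≈ 0.8944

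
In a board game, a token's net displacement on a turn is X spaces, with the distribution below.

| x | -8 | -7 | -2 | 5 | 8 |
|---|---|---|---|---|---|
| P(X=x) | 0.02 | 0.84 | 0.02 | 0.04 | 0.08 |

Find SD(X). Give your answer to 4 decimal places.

E[X] = (-8)(0.02) + (-7)(0.84) + (-2)(0.02) + (5)(0.04) + (8)(0.08) = -5.24
E[X²] = (-8)²(0.02) + (-7)²(0.84) + (-2)²(0.02) + (5)²(0.04) + (8)²(0.08) = 48.64
V(X) = E[X²] − (E[X])² = 48.64 − (-5.24)² = 21.1824
SD(X) = √21.1824 ≈ 4.6024

4.6024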